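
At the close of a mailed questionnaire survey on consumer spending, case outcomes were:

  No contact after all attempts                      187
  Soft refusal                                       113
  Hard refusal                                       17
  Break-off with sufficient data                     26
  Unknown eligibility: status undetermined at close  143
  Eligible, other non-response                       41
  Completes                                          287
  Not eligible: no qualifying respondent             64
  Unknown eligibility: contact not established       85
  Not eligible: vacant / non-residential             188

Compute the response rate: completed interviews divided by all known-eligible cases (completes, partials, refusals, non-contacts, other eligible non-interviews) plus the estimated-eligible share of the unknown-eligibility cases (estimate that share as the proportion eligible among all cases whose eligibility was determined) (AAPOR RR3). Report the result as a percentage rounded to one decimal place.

34.3%

Refused = 17 + 113 = 130
Unknown if eligible = 85 + 143 = 228
Ineligible = 64 + 188 = 252
Numerator: 287
Known eligible: 287 + 26 + 130 + 187 + 41 = 671
e = 671 / (671 + 252) = 671 / 923 = 0.7270
Estimated eligible among unknowns: 0.7270 × 228 = 165.76
Denom: 671 + 165.76 = 836.76
RR3 = 287 / 836.76 = 0.3430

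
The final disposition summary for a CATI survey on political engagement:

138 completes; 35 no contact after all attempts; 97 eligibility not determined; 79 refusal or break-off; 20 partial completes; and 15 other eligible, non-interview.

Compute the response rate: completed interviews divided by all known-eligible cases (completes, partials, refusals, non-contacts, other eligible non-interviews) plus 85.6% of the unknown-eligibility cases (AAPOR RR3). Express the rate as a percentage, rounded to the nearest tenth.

Top: 138
Determined eligible: 138 + 20 + 79 + 35 + 15 = 287
Eligible share of unknowns: 0.8560 × 97 = 83.03
Denom: 287 + 83.03 = 370.03
RR3 = 138 / 370.03 = 0.3729

37.3%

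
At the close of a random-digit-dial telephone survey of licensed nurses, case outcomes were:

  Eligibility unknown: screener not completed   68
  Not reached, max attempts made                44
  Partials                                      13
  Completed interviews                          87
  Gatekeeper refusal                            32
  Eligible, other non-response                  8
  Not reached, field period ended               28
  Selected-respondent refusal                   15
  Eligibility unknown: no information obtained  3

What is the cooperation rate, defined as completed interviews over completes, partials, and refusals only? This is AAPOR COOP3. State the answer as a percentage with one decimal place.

59.2%

Refused = 32 + 15 = 47
No contact after all attempts = 28 + 44 = 72
Eligibility not determined = 68 + 3 = 71
Num = 87
Denom = 87 + 13 + 47 = 147
COOP3 = 87 / 147 = 0.5918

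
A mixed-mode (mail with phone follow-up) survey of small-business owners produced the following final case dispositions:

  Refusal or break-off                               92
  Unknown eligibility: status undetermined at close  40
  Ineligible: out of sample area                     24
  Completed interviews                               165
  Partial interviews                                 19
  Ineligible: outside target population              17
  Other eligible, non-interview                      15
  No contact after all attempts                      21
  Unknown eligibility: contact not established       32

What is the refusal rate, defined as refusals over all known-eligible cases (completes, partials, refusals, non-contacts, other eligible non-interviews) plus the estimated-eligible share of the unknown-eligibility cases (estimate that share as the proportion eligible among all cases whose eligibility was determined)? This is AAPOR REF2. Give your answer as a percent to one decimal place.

Eligibility not determined = 32 + 40 = 72
Screened out, ineligible = 17 + 24 = 41
Num → 92
Determined eligible → 165 + 19 + 92 + 21 + 15 = 312
e = 312 / (312 + 41) = 312 / 353 = 0.8839
Estimated eligible among unknowns → 0.8839 × 72 = 63.64
Denom → 312 + 63.64 = 375.64
REF2 = 92 / 375.64 = 0.2449

24.5%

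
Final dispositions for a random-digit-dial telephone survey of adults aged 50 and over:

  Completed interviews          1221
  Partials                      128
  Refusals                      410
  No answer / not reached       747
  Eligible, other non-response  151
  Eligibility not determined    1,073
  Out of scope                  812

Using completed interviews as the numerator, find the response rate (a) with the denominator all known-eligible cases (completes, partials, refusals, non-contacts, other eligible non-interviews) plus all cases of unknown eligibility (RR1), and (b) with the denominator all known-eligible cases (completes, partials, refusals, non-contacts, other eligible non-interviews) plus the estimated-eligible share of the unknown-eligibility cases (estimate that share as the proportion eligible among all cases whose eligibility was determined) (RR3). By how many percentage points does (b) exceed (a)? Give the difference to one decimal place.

2.4

Top → 1221
Base → 1221 + 128 + 410 + 747 + 151 + 1073 = 3730
RR1 = 1221 / 3730 = 0.3273
Determined eligible → 1221 + 128 + 410 + 747 + 151 = 2657
e = 2657 / (2657 + 812) = 2657 / 3469 = 0.7659
Eligible share of unknowns → 0.7659 × 1073 = 821.81
Base → 2657 + 821.81 = 3478.81
RR3 = 1221 / 3478.81 = 0.3510
Difference = 35.10 − 32.73 = 2.37 percentage points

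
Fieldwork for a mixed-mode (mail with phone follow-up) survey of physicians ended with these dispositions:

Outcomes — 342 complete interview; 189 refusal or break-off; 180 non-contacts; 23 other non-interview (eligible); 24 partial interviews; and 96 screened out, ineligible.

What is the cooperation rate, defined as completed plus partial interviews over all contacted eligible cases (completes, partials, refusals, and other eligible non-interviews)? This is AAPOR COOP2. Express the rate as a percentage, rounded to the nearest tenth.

63.3%

Top → 342 + 24 = 366
Base → 342 + 24 + 189 + 23 = 578
COOP2 = 366 / 578 = 0.6332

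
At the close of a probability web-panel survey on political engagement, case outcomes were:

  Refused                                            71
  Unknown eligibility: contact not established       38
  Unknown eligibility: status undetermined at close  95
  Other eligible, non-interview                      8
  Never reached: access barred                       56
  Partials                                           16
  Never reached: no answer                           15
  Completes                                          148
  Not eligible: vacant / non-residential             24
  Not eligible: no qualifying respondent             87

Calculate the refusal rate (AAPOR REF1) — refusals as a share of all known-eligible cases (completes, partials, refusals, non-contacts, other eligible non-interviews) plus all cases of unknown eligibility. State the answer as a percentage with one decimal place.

15.9%

Non-contacts = 15 + 56 = 71
Unknown if eligible = 38 + 95 = 133
Screened out, ineligible = 87 + 24 = 111
Num: 71
Denom: 148 + 16 + 71 + 71 + 8 + 133 = 447
REF1 = 71 / 447 = 0.1588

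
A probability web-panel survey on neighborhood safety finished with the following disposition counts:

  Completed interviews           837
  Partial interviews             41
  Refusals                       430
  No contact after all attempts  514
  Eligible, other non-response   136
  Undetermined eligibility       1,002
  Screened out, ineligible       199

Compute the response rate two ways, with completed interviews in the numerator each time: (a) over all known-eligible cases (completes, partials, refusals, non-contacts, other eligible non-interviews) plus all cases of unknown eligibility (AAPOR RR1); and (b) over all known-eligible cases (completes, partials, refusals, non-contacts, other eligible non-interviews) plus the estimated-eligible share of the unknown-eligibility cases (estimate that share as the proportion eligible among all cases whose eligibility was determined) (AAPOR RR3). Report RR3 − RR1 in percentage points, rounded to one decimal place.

Num: 837
Denom: 837 + 41 + 430 + 514 + 136 + 1002 = 2960
RR1 = 837 / 2960 = 0.2828
Determined eligible: 837 + 41 + 430 + 514 + 136 = 1958
e = 1958 / (1958 + 199) = 1958 / 2157 = 0.9077
Estimated eligible among unknowns: 0.9077 × 1002 = 909.52
Denom: 1958 + 909.52 = 2867.52
RR3 = 837 / 2867.52 = 0.2919
Difference = 29.19 − 28.28 = 0.91 percentage points

0.9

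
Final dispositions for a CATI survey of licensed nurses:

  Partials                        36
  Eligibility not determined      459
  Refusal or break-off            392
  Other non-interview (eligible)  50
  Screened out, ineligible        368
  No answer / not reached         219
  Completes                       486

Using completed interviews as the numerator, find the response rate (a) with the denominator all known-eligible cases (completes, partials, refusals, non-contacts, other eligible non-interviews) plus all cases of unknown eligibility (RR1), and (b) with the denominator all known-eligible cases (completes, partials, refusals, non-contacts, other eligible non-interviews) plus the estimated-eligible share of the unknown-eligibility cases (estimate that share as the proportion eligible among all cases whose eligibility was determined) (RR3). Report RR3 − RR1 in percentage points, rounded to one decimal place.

2.1

Top → 486
Denom → 486 + 36 + 392 + 219 + 50 + 459 = 1642
RR1 = 486 / 1642 = 0.2960
Determined eligible → 486 + 36 + 392 + 219 + 50 = 1183
e = 1183 / (1183 + 368) = 1183 / 1551 = 0.7627
Eligible share of unknowns → 0.7627 × 459 = 350.08
Denom → 1183 + 350.08 = 1533.08
RR3 = 486 / 1533.08 = 0.3170
Difference = 31.70 − 29.60 = 2.10 percentage points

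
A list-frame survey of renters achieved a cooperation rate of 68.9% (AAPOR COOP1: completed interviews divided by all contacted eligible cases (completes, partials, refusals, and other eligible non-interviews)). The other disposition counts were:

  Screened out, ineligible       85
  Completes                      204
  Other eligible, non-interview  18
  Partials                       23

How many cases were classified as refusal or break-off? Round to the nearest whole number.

COOP1 = 204 / D = 0.689
D = 204 / 0.689 = 296.1
Remaining denominator categories sum to 245
refusal or break-off = 296.1 − 245 ≈ 51

51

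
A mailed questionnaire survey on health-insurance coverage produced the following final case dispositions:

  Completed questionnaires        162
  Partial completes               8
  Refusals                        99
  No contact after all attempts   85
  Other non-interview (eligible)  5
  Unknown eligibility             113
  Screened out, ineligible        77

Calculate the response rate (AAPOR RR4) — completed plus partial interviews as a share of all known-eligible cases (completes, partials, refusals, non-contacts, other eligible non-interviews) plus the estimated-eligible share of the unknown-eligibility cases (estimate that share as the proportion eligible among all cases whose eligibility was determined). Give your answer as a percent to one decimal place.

37.6%

Numerator: 162 + 8 = 170
Determined eligible: 162 + 8 + 99 + 85 + 5 = 359
e = 359 / (359 + 77) = 359 / 436 = 0.8234
Estimated eligible among unknowns: 0.8234 × 113 = 93.04
Base: 359 + 93.04 = 452.04
RR4 = 170 / 452.04 = 0.3761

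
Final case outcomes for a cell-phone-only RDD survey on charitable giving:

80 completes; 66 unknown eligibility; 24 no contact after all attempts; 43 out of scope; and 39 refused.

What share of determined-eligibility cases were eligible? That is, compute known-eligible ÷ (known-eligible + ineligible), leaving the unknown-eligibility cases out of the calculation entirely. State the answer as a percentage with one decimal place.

76.9%

Eligible (known): 80 + 39 + 24 = 143
e = 143 / (143 + 43) = 143 / 186 = 0.7688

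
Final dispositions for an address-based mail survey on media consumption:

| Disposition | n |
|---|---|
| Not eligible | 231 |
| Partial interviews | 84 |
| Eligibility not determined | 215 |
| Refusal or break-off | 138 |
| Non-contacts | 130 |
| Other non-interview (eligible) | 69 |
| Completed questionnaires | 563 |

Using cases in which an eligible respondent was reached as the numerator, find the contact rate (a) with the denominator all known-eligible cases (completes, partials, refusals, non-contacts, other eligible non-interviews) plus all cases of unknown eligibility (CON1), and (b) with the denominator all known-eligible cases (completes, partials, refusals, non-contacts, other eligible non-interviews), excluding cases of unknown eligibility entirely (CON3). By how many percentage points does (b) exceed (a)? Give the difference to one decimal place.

15.6

Top = 563 + 84 + 138 + 69 = 854
Denominator = 563 + 84 + 138 + 130 + 69 + 215 = 1199
CON1 = 854 / 1199 = 0.7123
Denominator = 563 + 84 + 138 + 130 + 69 = 984
CON3 = 854 / 984 = 0.8679
Difference = 86.79 − 71.23 = 15.56 percentage points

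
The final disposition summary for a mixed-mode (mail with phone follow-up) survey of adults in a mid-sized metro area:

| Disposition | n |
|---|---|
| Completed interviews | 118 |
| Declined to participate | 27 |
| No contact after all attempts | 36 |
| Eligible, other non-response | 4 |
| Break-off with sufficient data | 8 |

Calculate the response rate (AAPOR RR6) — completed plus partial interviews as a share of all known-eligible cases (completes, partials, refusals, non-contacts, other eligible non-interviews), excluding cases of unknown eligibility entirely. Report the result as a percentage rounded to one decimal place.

Top → 118 + 8 = 126
Base → 118 + 8 + 27 + 36 + 4 = 193
RR6 = 126 / 193 = 0.6528

65.3%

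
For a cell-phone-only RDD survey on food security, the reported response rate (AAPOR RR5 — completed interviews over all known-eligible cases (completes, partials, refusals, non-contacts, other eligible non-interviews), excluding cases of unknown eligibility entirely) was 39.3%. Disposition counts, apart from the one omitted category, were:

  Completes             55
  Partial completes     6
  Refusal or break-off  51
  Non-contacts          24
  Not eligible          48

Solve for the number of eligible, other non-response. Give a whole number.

RR5 = 55 / D = 0.393
D = 55 / 0.393 = 139.9
Other denominator terms total 136
eligible, other non-response = 139.9 − 136 ≈ 4

4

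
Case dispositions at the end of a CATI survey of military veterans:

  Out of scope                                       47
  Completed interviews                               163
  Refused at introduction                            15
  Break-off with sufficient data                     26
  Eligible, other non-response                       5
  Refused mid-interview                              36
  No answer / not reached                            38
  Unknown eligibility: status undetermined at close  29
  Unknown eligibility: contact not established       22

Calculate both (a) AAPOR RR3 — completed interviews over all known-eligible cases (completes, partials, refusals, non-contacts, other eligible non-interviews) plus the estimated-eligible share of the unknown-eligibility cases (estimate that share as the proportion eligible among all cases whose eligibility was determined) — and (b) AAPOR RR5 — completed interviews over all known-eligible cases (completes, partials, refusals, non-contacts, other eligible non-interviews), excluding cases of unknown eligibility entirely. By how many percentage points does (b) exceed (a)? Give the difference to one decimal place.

Refusal or break-off = 15 + 36 = 51
Eligibility not determined = 22 + 29 = 51
Top: 163
Known eligible: 163 + 26 + 51 + 38 + 5 = 283
e = 283 / (283 + 47) = 283 / 330 = 0.8576
Estimated eligible among unknowns: 0.8576 × 51 = 43.74
Base: 283 + 43.74 = 326.74
RR3 = 163 / 326.74 = 0.4989
Base: 163 + 26 + 51 + 38 + 5 = 283
RR5 = 163 / 283 = 0.5760
Difference = 57.60 − 49.89 = 7.71 percentage points

7.7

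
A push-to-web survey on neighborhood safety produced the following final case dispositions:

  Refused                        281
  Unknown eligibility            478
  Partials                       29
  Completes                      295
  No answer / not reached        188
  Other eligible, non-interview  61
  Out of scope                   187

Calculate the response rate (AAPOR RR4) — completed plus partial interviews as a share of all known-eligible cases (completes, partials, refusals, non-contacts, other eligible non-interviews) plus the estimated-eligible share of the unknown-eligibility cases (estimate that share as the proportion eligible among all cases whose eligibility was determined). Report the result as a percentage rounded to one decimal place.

Num → 295 + 29 = 324
Eligible (known) → 295 + 29 + 281 + 188 + 61 = 854
e = 854 / (854 + 187) = 854 / 1041 = 0.8204
Estimated eligible among unknowns → 0.8204 × 478 = 392.15
Denominator → 854 + 392.15 = 1246.15
RR4 = 324 / 1246.15 = 0.2600

26.0%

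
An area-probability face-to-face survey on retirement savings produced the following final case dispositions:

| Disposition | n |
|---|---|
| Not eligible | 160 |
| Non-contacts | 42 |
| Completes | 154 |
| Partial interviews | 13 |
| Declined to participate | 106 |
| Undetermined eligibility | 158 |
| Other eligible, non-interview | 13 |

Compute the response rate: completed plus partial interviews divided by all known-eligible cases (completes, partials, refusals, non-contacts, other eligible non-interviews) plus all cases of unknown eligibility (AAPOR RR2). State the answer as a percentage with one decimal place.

34.4%

Top → 154 + 13 = 167
Denominator → 154 + 13 + 106 + 42 + 13 + 158 = 486
RR2 = 167 / 486 = 0.3436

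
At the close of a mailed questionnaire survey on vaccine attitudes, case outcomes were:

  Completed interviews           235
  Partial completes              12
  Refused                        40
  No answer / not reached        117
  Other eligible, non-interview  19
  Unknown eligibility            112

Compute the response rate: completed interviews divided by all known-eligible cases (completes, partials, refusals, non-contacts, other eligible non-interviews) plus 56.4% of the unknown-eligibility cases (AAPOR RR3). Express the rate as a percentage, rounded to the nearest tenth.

Num = 235
Eligible (known) = 235 + 12 + 40 + 117 + 19 = 423
Estimated eligible among unknowns = 0.5640 × 112 = 63.17
Denominator = 423 + 63.17 = 486.17
RR3 = 235 / 486.17 = 0.4834

48.3%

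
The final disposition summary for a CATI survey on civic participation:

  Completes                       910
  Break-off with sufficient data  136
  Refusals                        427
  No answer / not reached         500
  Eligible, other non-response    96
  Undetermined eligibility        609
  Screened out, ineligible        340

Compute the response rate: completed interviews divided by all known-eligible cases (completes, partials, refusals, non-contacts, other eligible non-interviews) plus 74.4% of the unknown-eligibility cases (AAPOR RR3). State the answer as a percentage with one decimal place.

36.1%

Top → 910
Known eligible → 910 + 136 + 427 + 500 + 96 = 2069
Eligible share of unknowns → 0.7440 × 609 = 453.10
Denominator → 2069 + 453.10 = 2522.10
RR3 = 910 / 2522.10 = 0.3608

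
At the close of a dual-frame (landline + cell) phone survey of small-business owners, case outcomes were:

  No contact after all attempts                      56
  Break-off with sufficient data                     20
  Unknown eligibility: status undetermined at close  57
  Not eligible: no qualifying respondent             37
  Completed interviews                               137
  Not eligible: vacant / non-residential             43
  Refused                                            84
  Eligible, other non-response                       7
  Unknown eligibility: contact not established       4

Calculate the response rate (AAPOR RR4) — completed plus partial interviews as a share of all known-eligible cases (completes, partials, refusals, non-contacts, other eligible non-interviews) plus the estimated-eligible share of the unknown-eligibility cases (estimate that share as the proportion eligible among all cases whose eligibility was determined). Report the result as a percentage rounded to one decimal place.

Unknown eligibility = 4 + 57 = 61
Not eligible = 37 + 43 = 80
Num = 137 + 20 = 157
Determined eligible = 137 + 20 + 84 + 56 + 7 = 304
e = 304 / (304 + 80) = 304 / 384 = 0.7917
Estimated eligible among unknowns = 0.7917 × 61 = 48.29
Base = 304 + 48.29 = 352.29
RR4 = 157 / 352.29 = 0.4457

44.6%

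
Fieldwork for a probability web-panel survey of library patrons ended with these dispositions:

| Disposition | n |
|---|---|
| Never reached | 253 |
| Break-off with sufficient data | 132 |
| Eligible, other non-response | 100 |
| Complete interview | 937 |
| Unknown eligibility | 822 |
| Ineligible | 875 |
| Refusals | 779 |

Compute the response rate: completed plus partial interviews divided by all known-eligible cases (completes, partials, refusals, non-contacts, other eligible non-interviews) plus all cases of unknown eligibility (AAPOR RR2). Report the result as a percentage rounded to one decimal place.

Num → 937 + 132 = 1069
Denom → 937 + 132 + 779 + 253 + 100 + 822 = 3023
RR2 = 1069 / 3023 = 0.3536

35.4%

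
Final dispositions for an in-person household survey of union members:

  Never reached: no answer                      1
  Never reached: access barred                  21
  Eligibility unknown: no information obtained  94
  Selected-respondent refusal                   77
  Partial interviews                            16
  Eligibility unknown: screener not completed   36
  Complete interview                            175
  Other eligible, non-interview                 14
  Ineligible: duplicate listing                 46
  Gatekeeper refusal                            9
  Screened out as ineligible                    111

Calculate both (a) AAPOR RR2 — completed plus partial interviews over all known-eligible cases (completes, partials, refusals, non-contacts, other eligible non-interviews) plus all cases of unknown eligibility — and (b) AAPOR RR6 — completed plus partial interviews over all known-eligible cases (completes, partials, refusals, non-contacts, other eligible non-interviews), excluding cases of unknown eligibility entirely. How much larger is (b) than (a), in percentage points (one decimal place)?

Refusal or break-off = 9 + 77 = 86
No answer / not reached = 1 + 21 = 22
Undetermined eligibility = 36 + 94 = 130
Out of scope = 111 + 46 = 157
Numerator → 175 + 16 = 191
Base → 175 + 16 + 86 + 22 + 14 + 130 = 443
RR2 = 191 / 443 = 0.4312
Base → 175 + 16 + 86 + 22 + 14 = 313
RR6 = 191 / 313 = 0.6102
Difference = 61.02 − 43.12 = 17.90 percentage points

17.9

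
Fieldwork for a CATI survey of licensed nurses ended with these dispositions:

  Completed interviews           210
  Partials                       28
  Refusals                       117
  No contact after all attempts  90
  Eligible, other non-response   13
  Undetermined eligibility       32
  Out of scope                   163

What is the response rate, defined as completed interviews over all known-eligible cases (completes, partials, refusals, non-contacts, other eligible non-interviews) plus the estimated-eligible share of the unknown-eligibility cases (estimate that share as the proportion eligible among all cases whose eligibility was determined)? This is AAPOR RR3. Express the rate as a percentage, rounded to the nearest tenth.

43.6%

Num = 210
Determined eligible = 210 + 28 + 117 + 90 + 13 = 458
e = 458 / (458 + 163) = 458 / 621 = 0.7375
Estimated eligible among unknowns = 0.7375 × 32 = 23.60
Denom = 458 + 23.60 = 481.60
RR3 = 210 / 481.60 = 0.4360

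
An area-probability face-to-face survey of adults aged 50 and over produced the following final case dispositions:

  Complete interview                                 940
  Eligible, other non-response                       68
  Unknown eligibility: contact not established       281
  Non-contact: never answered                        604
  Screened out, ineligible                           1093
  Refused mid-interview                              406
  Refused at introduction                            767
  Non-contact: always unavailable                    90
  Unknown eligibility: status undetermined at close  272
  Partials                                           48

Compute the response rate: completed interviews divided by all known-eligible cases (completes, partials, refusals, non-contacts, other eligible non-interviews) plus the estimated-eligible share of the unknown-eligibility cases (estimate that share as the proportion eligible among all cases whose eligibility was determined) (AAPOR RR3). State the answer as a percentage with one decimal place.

Refused = 767 + 406 = 1173
No answer / not reached = 604 + 90 = 694
Eligibility not determined = 281 + 272 = 553
Top: 940
Eligible (known): 940 + 48 + 1173 + 694 + 68 = 2923
e = 2923 / (2923 + 1093) = 2923 / 4016 = 0.7278
Eligible share of unknowns: 0.7278 × 553 = 402.47
Denom: 2923 + 402.47 = 3325.47
RR3 = 940 / 3325.47 = 0.2827

28.3%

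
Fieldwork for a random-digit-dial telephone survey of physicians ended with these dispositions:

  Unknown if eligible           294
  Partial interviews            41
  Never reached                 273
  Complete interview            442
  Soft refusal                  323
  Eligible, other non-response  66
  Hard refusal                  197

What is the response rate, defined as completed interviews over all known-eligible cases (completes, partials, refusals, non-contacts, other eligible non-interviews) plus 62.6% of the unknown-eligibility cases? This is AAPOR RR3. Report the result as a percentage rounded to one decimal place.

29.0%

Refused = 197 + 323 = 520
Top = 442
Known eligible = 442 + 41 + 520 + 273 + 66 = 1342
e × U = 0.6260 × 294 = 184.04
Denominator = 1342 + 184.04 = 1526.04
RR3 = 442 / 1526.04 = 0.2896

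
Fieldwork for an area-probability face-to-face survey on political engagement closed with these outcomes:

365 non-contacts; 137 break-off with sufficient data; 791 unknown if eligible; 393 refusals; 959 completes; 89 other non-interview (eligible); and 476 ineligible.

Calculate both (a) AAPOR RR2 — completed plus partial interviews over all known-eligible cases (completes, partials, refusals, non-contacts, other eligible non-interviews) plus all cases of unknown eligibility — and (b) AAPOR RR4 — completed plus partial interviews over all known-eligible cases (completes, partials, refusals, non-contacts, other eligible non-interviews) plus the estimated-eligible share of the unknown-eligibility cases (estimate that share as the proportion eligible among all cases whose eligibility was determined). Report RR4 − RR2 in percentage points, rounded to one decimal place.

2.4

Num = 959 + 137 = 1096
Base = 959 + 137 + 393 + 365 + 89 + 791 = 2734
RR2 = 1096 / 2734 = 0.4009
Determined eligible = 959 + 137 + 393 + 365 + 89 = 1943
e = 1943 / (1943 + 476) = 1943 / 2419 = 0.8032
Estimated eligible among unknowns = 0.8032 × 791 = 635.33
Base = 1943 + 635.33 = 2578.33
RR4 = 1096 / 2578.33 = 0.4251
Difference = 42.51 − 40.09 = 2.42 percentage points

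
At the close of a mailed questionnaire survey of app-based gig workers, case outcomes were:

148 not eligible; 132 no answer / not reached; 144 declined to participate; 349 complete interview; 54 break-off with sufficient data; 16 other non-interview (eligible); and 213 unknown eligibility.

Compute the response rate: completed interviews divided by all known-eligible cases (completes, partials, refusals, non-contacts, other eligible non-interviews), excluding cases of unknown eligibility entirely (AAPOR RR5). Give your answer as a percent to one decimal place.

50.2%

Num = 349
Denom = 349 + 54 + 144 + 132 + 16 = 695
RR5 = 349 / 695 = 0.5022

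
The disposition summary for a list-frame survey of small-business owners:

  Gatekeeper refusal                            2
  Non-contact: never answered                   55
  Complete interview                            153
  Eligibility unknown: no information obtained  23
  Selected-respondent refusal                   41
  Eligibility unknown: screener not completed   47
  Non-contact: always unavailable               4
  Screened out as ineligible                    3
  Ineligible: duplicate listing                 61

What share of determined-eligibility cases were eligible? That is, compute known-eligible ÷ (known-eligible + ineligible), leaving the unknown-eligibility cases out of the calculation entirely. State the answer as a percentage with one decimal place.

79.9%

Refused = 2 + 41 = 43
No contact after all attempts = 55 + 4 = 59
Eligibility not determined = 47 + 23 = 70
Not eligible = 3 + 61 = 64
Determined eligible = 153 + 43 + 59 = 255
e = 255 / (255 + 64) = 255 / 319 = 0.7994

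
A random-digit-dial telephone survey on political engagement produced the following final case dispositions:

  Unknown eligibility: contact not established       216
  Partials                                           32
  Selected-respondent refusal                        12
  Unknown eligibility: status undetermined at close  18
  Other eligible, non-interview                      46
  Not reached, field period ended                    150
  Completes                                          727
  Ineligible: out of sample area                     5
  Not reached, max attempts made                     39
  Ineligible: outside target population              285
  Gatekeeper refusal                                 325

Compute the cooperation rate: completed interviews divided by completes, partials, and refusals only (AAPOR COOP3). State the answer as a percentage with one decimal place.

Refusal or break-off = 325 + 12 = 337
Non-contacts = 150 + 39 = 189
Unknown if eligible = 216 + 18 = 234
Out of scope = 285 + 5 = 290
Top = 727
Denominator = 727 + 32 + 337 = 1096
COOP3 = 727 / 1096 = 0.6633

66.3%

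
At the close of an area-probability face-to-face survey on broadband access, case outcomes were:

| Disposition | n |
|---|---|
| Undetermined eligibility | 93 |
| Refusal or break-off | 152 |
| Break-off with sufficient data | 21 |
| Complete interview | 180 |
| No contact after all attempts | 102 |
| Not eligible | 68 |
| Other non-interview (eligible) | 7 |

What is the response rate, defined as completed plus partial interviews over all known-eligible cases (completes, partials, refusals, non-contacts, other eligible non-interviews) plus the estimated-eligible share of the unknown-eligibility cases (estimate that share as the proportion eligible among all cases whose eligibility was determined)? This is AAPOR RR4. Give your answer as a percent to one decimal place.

37.0%

Num: 180 + 21 = 201
Determined eligible: 180 + 21 + 152 + 102 + 7 = 462
e = 462 / (462 + 68) = 462 / 530 = 0.8717
Estimated eligible among unknowns: 0.8717 × 93 = 81.07
Denominator: 462 + 81.07 = 543.07
RR4 = 201 / 543.07 = 0.3701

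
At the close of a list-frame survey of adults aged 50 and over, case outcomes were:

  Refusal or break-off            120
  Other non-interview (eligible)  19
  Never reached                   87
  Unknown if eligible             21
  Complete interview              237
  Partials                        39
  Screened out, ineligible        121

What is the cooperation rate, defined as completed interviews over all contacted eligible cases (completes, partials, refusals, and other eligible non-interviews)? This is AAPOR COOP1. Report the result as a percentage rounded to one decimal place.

57.1%

Top: 237
Denominator: 237 + 39 + 120 + 19 = 415
COOP1 = 237 / 415 = 0.5711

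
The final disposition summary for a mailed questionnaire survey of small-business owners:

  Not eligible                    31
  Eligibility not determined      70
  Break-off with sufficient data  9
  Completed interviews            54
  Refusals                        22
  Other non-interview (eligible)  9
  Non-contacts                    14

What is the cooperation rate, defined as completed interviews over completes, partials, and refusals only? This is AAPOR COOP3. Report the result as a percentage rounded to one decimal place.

63.5%

Num: 54
Denom: 54 + 9 + 22 = 85
COOP3 = 54 / 85 = 0.6353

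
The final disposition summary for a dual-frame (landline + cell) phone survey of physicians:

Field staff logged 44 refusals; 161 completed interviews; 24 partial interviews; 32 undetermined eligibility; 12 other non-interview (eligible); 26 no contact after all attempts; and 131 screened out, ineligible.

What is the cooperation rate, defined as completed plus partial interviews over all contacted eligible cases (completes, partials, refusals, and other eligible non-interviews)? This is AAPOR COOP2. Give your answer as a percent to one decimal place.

Top = 161 + 24 = 185
Base = 161 + 24 + 44 + 12 = 241
COOP2 = 185 / 241 = 0.7676

76.8%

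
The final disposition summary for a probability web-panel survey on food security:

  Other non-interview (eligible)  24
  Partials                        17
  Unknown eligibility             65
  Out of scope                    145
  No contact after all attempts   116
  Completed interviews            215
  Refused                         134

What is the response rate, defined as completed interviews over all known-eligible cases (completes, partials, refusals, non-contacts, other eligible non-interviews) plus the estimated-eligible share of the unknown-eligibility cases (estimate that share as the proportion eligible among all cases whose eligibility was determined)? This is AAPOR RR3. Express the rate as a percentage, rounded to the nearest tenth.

Num → 215
Determined eligible → 215 + 17 + 134 + 116 + 24 = 506
e = 506 / (506 + 145) = 506 / 651 = 0.7773
e × U → 0.7773 × 65 = 50.52
Denominator → 506 + 50.52 = 556.52
RR3 = 215 / 556.52 = 0.3863

38.6%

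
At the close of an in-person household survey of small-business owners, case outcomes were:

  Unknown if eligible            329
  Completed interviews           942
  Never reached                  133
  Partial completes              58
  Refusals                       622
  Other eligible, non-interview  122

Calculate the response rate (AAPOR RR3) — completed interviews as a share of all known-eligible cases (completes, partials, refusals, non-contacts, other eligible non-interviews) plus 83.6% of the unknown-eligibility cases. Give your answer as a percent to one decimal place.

43.8%

Num: 942
Determined eligible: 942 + 58 + 622 + 133 + 122 = 1877
Estimated eligible among unknowns: 0.8360 × 329 = 275.04
Denom: 1877 + 275.04 = 2152.04
RR3 = 942 / 2152.04 = 0.4377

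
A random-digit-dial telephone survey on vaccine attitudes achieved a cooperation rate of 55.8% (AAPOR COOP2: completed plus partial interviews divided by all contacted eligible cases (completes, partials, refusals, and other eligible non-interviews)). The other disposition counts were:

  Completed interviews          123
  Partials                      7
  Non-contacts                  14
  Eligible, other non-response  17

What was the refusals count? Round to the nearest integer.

Num: 123 + 7 = 130
COOP2 = 130 / D = 0.558
D = 130 / 0.558 = 233.0
Remaining denominator categories sum to 147
refusals = 233.0 − 147 ≈ 86

86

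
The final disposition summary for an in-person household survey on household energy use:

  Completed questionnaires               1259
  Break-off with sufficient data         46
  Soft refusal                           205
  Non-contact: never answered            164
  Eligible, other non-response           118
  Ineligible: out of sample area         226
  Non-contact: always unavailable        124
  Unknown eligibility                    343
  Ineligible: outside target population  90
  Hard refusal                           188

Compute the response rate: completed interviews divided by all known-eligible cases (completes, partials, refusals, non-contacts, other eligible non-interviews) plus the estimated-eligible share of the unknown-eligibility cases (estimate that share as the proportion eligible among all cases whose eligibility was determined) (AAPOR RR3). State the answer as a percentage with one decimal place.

Refusal or break-off = 188 + 205 = 393
Never reached = 164 + 124 = 288
Screened out, ineligible = 90 + 226 = 316
Num: 1259
Known eligible: 1259 + 46 + 393 + 288 + 118 = 2104
e = 2104 / (2104 + 316) = 2104 / 2420 = 0.8694
e × U: 0.8694 × 343 = 298.20
Base: 2104 + 298.20 = 2402.20
RR3 = 1259 / 2402.20 = 0.5241

52.4%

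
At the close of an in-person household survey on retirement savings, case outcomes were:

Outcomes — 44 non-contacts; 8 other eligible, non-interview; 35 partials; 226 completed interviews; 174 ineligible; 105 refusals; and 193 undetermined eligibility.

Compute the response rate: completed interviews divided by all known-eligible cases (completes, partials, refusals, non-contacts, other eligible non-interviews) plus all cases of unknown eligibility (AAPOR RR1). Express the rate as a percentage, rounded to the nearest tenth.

Top: 226
Denom: 226 + 35 + 105 + 44 + 8 + 193 = 611
RR1 = 226 / 611 = 0.3699

37.0%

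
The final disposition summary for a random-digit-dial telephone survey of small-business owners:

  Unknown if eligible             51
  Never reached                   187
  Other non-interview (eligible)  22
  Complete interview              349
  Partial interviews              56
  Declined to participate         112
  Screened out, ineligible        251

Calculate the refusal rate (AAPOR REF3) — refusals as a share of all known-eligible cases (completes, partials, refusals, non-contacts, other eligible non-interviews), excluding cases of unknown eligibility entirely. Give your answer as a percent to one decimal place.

15.4%

Num = 112
Denom = 349 + 56 + 112 + 187 + 22 = 726
REF3 = 112 / 726 = 0.1543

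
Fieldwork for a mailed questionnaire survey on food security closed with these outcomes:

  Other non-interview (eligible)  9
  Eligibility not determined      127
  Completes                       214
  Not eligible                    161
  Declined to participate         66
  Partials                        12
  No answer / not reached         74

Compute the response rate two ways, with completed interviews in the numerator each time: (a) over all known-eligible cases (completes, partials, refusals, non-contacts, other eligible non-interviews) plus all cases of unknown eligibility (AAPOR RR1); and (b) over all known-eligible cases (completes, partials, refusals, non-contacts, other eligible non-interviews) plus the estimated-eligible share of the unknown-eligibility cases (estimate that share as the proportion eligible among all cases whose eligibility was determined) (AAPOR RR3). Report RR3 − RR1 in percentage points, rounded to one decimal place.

Numerator: 214
Denominator: 214 + 12 + 66 + 74 + 9 + 127 = 502
RR1 = 214 / 502 = 0.4263
Determined eligible: 214 + 12 + 66 + 74 + 9 = 375
e = 375 / (375 + 161) = 375 / 536 = 0.6996
e × U: 0.6996 × 127 = 88.85
Denominator: 375 + 88.85 = 463.85
RR3 = 214 / 463.85 = 0.4614
Difference = 46.14 − 42.63 = 3.51 percentage points

3.5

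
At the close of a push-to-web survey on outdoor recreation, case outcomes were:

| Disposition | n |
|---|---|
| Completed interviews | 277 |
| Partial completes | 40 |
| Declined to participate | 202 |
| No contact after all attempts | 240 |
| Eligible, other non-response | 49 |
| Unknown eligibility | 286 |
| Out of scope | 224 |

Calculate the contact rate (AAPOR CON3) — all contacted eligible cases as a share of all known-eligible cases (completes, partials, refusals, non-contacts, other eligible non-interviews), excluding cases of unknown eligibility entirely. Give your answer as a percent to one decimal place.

Num: 277 + 40 + 202 + 49 = 568
Denominator: 277 + 40 + 202 + 240 + 49 = 808
CON3 = 568 / 808 = 0.7030

70.3%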